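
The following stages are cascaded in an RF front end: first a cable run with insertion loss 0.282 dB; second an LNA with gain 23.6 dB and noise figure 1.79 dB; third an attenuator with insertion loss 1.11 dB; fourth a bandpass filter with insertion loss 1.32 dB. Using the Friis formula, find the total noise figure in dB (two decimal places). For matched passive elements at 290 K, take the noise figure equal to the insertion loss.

Convert to linear (a loss of L dB is a gain of −L dB): F_i = 10^(NF_i/10), G_i = 10^(G_i,dB/10)
  Stage 1: F_1 = 10^(0.282/10) = 1.067, G_1 = 10^(−0.282/10) = 0.9371
  Stage 2: F_2 = 10^(1.79/10) = 1.510, G_2 = 10^(23.6/10) = 229.1
  Stage 3: F_3 = 10^(1.11/10) = 1.291, G_3 = 10^(−1.11/10) = 0.7745
  Stage 4: F_4 = 10^(1.32/10) = 1.355, G_4 = 10^(−1.32/10) = 0.7379
Friis cascade:
  F = 1.067 + (1.510 − 1)/0.9371 + (1.291 − 1)/214.7 + (1.355 − 1)/166.3 = 1.615
NF = 10 log₁₀(1.615) = 2.08 dB

2.08 dB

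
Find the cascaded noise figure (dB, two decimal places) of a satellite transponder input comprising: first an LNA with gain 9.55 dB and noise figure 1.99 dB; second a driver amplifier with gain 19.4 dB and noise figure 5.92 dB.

2.80 dB

Convert to linear (a loss of L dB is a gain of −L dB): F_i = 10^(NF_i/10), G_i = 10^(G_i,dB/10)
  Stage 1: F_1 = 10^(1.99/10) = 1.581, G_1 = 10^(9.55/10) = 9.016
  Stage 2: F_2 = 10^(5.92/10) = 3.908, G_2 = 10^(19.4/10) = 87.10
Friis cascade:
  F = 1.581 + (3.908 − 1)/9.016 = 1.904
NF = 10 log₁₀(1.904) = 2.80 dB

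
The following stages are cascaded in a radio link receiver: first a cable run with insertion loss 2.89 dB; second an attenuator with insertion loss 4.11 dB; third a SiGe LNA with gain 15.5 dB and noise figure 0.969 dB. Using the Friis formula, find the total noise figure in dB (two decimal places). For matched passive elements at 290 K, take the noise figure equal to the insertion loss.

Convert to linear (a loss of L dB is a gain of −L dB): F_i = 10^(NF_i/10), G_i = 10^(G_i,dB/10)
  Stage 1: F_1 = 10^(2.89/10) = 1.945, G_1 = 10^(−2.89/10) = 0.5140
  Stage 2: F_2 = 10^(4.11/10) = 2.576, G_2 = 10^(−4.11/10) = 0.3882
  Stage 3: F_3 = 10^(0.969/10) = 1.250, G_3 = 10^(15.5/10) = 35.48
Friis cascade:
  F = 1.945 + (2.576 − 1)/0.5140 + (1.250 − 1)/0.1995 = 6.265
NF = 10 log₁₀(6.265) = 7.97 dB

7.97 dB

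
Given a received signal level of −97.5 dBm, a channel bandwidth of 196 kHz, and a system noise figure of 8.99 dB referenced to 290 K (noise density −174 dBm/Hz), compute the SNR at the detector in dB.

Noise floor: N = −174 + 10 log₁₀(B) + NF
10 log₁₀(1.96×10⁵) = 52.92 dB
N = −174 + 52.92 + 8.99 = −112.09 dBm
SNR = P_sig − N = −97.5 − (−112.09) = 14.59 dB → 14.6 dB

14.6 dB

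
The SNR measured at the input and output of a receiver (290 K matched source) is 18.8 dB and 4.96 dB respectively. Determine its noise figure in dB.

13.84 dB

NF (dB) = SNR_in(dB) − SNR_out(dB) when the source is at T₀
NF = 18.8 − 4.96 = 13.84 dB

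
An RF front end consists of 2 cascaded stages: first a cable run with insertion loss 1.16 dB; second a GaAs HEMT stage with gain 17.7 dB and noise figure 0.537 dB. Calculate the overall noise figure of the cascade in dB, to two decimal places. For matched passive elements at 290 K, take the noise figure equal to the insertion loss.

Convert to linear (a loss of L dB is a gain of −L dB): F_i = 10^(NF_i/10), G_i = 10^(G_i,dB/10)
  Stage 1: F_1 = 10^(1.16/10) = 1.306, G_1 = 10^(−1.16/10) = 0.7656
  Stage 2: F_2 = 10^(0.537/10) = 1.132, G_2 = 10^(17.7/10) = 58.88
Friis cascade:
  F = 1.306 + (1.132 − 1)/0.7656 = 1.478
NF = 10 log₁₀(1.478) = 1.70 dB

1.70 dB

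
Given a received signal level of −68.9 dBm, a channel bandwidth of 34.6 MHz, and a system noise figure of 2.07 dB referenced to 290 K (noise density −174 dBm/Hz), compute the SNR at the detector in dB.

27.6 dB

Noise floor: N = −174 + 10 log₁₀(B) + NF
10 log₁₀(3.46×10⁷) = 75.39 dB
N = −174 + 75.39 + 2.07 = −96.54 dBm
SNR = P_sig − N = −68.9 − (−96.54) = 27.64 dB → 27.6 dB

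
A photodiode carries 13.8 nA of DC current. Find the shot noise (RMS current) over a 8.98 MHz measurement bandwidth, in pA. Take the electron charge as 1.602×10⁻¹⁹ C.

I_n = √(2qI·B)
2qI·B = 2 × 1.602×10⁻¹⁹ × 1.38×10⁻⁸ × 8.98×10⁶ = 3.97×10⁻²⁰ A²
I_n = √(3.97×10⁻²⁰) = 1.99×10⁻¹⁰ A = 199 pA

199 pA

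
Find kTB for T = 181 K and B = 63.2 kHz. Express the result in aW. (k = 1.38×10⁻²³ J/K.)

158 aW

P_n = kTB = 1.38×10⁻²³ × 181 × 6.32×10⁴ = 1.58×10⁻¹⁶ W = 158 aW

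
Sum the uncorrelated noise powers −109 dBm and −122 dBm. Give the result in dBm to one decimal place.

Convert to linear, add, convert back:
P₁ = 1.26×10⁻¹⁴ W, P₂ = 6.31×10⁻¹⁶ W
P_tot = 1.32×10⁻¹⁴ W → 10 log₁₀(P_tot / 10⁻³) = −108.8 dBm

−108.8 dBm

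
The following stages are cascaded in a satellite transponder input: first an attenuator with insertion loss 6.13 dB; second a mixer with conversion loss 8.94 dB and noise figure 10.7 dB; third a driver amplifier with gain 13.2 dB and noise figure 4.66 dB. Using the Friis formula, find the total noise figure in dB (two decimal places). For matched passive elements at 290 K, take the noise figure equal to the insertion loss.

20.42 dB

Convert to linear (a loss of L dB is a gain of −L dB): F_i = 10^(NF_i/10), G_i = 10^(G_i,dB/10)
  Stage 1: F_1 = 10^(6.13/10) = 4.102, G_1 = 10^(−6.13/10) = 0.2438
  Stage 2: F_2 = 10^(10.7/10) = 11.75, G_2 = 10^(−8.94/10) = 0.1276
  Stage 3: F_3 = 10^(4.66/10) = 2.924, G_3 = 10^(13.2/10) = 20.89
Friis cascade:
  F = 4.102 + (11.75 − 1)/0.2438 + (2.924 − 1)/0.03112 = 110.0
NF = 10 log₁₀(110.0) = 20.42 dB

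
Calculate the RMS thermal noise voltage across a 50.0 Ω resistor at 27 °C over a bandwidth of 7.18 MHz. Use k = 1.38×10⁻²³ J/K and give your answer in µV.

T = 27 °C + 273.15 = 300.15 K
V_n = √(4kTRB)
4kTRB = 4 × 1.38×10⁻²³ × 300.15 × 5.00×10¹ × 7.18×10⁶ = 5.95×10⁻¹² V²
V_n = √(5.95×10⁻¹²) = 2.44×10⁻⁶ V = 2.44 µV

2.44 µV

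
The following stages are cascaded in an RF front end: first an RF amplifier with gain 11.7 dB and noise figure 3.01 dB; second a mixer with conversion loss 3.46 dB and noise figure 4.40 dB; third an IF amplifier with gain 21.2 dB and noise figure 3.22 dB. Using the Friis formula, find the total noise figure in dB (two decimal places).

Convert to linear (a loss of L dB is a gain of −L dB): F_i = 10^(NF_i/10), G_i = 10^(G_i,dB/10)
  Stage 1: F_1 = 10^(3.01/10) = 2.000, G_1 = 10^(11.7/10) = 14.79
  Stage 2: F_2 = 10^(4.40/10) = 2.754, G_2 = 10^(−3.46/10) = 0.4508
  Stage 3: F_3 = 10^(3.22/10) = 2.099, G_3 = 10^(21.2/10) = 131.8
Friis cascade:
  F = 2.000 + (2.754 − 1)/14.79 + (2.099 − 1)/6.668 = 2.283
NF = 10 log₁₀(2.283) = 3.59 dB

3.59 dB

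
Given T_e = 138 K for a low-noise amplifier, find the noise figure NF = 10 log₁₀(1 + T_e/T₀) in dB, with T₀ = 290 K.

F = 1 + T_e/T₀ = 1 + 138/290 = 1.47586
NF = 10 log₁₀(1.47586) = 1.69 dB

1.69 dB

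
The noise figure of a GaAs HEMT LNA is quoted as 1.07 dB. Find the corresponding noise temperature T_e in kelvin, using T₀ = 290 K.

F = 10^(1.07/10) = 1.27938
T_e = (F − 1)·T₀ = (1.27938 − 1) × 290 = 81.0 K

81.0 K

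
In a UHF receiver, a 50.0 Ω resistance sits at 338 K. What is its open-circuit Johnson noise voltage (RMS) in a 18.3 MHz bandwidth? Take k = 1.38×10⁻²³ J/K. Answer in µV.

V_n = √(4kTRB)
4kTRB = 4 × 1.38×10⁻²³ × 338 × 5.00×10¹ × 1.83×10⁷ = 1.71×10⁻¹¹ V²
V_n = √(1.71×10⁻¹¹) = 4.13×10⁻⁶ V = 4.13 µV

4.13 µV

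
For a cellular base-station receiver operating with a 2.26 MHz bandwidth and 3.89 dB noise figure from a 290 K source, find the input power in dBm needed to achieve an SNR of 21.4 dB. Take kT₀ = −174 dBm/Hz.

−85.2 dBm

Sensitivity = −174 + 10 log₁₀(B) + NF + SNR_min
= −174 + 63.54 + 3.89 + 21.4
= −85.17 dBm → −85.2 dBm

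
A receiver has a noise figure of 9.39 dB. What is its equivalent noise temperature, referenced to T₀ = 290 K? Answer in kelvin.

F = 10^(9.39/10) = 8.6896
T_e = (F − 1)·T₀ = (8.6896 − 1) × 290 = 2230 K

2230 K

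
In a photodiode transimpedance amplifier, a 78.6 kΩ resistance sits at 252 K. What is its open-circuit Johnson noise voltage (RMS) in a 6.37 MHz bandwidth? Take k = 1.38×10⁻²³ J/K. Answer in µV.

83.5 µV

V_n = √(4kTRB)
4kTRB = 4 × 1.38×10⁻²³ × 252 × 7.86×10⁴ × 6.37×10⁶ = 6.96×10⁻⁹ V²
V_n = √(6.96×10⁻⁹) = 8.35×10⁻⁵ V = 83.5 µV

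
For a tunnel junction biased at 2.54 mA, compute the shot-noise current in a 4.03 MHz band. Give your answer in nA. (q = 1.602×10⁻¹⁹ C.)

I_n = √(2qI·B)
2qI·B = 2 × 1.602×10⁻¹⁹ × 2.54×10⁻³ × 4.03×10⁶ = 3.28×10⁻¹⁵ A²
I_n = √(3.28×10⁻¹⁵) = 5.73×10⁻⁸ A = 57.3 nA

57.3 nA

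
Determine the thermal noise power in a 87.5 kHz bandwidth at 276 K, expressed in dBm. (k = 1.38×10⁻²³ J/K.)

−124.8 dBm

P_n = kTB = 1.38×10⁻²³ × 276 × 8.75×10⁴ = 3.33×10⁻¹⁶ W
In dBm: 10 log₁₀(3.33×10⁻¹⁶ / 10⁻³) = −124.8 dBm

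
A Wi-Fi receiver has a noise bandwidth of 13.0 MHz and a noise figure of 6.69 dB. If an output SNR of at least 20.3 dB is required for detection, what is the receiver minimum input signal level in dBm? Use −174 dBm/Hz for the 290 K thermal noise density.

−75.9 dBm

Sensitivity = −174 + 10 log₁₀(B) + NF + SNR_min
= −174 + 71.14 + 6.69 + 20.3
= −75.87 dBm → −75.9 dBm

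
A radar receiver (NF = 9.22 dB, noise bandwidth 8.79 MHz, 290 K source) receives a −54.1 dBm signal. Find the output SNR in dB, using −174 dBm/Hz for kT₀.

Noise floor: N = −174 + 10 log₁₀(B) + NF
10 log₁₀(8.79×10⁶) = 69.44 dB
N = −174 + 69.44 + 9.22 = −95.34 dBm
SNR = P_sig − N = −54.1 − (−95.34) = 41.24 dB → 41.2 dB

41.2 dB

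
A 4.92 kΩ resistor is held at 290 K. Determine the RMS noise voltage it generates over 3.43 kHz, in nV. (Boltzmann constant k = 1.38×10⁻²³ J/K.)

V_n = √(4kTRB)
4kTRB = 4 × 1.38×10⁻²³ × 290 × 4.92×10³ × 3.43×10³ = 2.70×10⁻¹³ V²
V_n = √(2.70×10⁻¹³) = 5.20×10⁻⁷ V = 520 nV

520 nV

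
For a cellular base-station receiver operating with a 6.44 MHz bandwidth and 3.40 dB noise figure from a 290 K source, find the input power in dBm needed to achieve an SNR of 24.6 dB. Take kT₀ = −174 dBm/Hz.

−77.9 dBm

Sensitivity = −174 + 10 log₁₀(B) + NF + SNR_min
= −174 + 68.09 + 3.40 + 24.6
= −77.91 dBm → −77.9 dBm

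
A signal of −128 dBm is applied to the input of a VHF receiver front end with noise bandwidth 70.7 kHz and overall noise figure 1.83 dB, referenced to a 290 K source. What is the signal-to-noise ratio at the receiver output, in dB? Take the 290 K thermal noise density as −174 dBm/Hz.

Noise floor: N = −174 + 10 log₁₀(B) + NF
10 log₁₀(7.07×10⁴) = 48.49 dB
N = −174 + 48.49 + 1.83 = −123.68 dBm
SNR = P_sig − N = −128 − (−123.68) = −4.32 dB → −4.3 dB

−4.3 dB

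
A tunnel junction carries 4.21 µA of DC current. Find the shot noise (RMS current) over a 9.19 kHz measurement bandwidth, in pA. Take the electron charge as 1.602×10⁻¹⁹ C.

111 pA

I_n = √(2qI·B)
2qI·B = 2 × 1.602×10⁻¹⁹ × 4.21×10⁻⁶ × 9.19×10³ = 1.24×10⁻²⁰ A²
I_n = √(1.24×10⁻²⁰) = 1.11×10⁻¹⁰ A = 111 pA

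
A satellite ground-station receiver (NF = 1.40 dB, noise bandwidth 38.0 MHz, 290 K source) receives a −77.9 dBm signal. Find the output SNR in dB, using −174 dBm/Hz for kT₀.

Noise floor: N = −174 + 10 log₁₀(B) + NF
10 log₁₀(3.80×10⁷) = 75.8 dB
N = −174 + 75.8 + 1.40 = −96.80 dBm
SNR = P_sig − N = −77.9 − (−96.80) = 18.90 dB → 18.9 dB

18.9 dB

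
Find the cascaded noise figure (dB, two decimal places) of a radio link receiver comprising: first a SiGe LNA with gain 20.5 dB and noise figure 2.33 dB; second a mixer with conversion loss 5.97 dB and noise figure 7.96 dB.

Convert to linear (a loss of L dB is a gain of −L dB): F_i = 10^(NF_i/10), G_i = 10^(G_i,dB/10)
  Stage 1: F_1 = 10^(2.33/10) = 1.710, G_1 = 10^(20.5/10) = 112.2
  Stage 2: F_2 = 10^(7.96/10) = 6.252, G_2 = 10^(−5.97/10) = 0.2529
Friis cascade:
  F = 1.710 + (6.252 − 1)/112.2 = 1.757
NF = 10 log₁₀(1.757) = 2.45 dB

2.45 dB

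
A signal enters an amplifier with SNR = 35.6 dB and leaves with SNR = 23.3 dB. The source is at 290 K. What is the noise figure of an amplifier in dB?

12.3 dB

NF (dB) = SNR_in(dB) − SNR_out(dB) when the source is at T₀
NF = 35.6 − 23.3 = 12.3 dB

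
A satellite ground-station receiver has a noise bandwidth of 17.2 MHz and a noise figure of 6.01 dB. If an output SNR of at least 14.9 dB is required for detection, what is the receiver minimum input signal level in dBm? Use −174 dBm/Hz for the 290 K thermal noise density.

Sensitivity = −174 + 10 log₁₀(B) + NF + SNR_min
= −174 + 72.36 + 6.01 + 14.9
= −80.73 dBm → −80.7 dBm

−80.7 dBm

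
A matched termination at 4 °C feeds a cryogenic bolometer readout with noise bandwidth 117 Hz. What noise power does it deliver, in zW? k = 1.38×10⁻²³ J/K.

447 zW

T = 4 °C + 273.15 = 277.15 K
P_n = kTB = 1.38×10⁻²³ × 277.15 × 1.17×10² = 4.47×10⁻¹⁹ W = 447 zW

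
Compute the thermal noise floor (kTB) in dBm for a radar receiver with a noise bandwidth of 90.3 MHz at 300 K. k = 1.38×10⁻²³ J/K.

−94.3 dBm

P_n = kTB = 1.38×10⁻²³ × 300 × 9.03×10⁷ = 3.74×10⁻¹³ W
In dBm: 10 log₁₀(3.74×10⁻¹³ / 10⁻³) = −94.3 dBm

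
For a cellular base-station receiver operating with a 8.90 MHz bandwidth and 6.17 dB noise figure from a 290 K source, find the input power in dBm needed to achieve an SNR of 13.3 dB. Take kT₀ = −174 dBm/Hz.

−85.0 dBm

Sensitivity = −174 + 10 log₁₀(B) + NF + SNR_min
= −174 + 69.49 + 6.17 + 13.3
= −85.04 dBm → −85.0 dBm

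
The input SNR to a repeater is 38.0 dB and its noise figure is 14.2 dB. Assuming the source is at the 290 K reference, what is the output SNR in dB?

By definition F = SNR_in/SNR_out, so in dB: SNR_out = SNR_in − NF
SNR_out = 38.0 − 14.2 = 23.8 dB

23.8 dB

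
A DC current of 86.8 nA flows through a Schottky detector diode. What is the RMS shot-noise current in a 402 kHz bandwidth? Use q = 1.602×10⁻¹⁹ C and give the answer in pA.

I_n = √(2qI·B)
2qI·B = 2 × 1.602×10⁻¹⁹ × 8.68×10⁻⁸ × 4.02×10⁵ = 1.12×10⁻²⁰ A²
I_n = √(1.12×10⁻²⁰) = 1.06×10⁻¹⁰ A = 106 pA

106 pA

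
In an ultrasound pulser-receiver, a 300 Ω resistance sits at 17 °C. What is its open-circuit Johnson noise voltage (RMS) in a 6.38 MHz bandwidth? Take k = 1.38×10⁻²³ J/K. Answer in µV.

T = 17 °C + 273.15 = 290.15 K
V_n = √(4kTRB)
4kTRB = 4 × 1.38×10⁻²³ × 290.15 × 3.00×10² × 6.38×10⁶ = 3.07×10⁻¹¹ V²
V_n = √(3.07×10⁻¹¹) = 5.54×10⁻⁶ V = 5.54 µV

5.54 µV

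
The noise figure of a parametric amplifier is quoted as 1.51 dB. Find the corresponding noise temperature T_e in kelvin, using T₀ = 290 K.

F = 10^(1.51/10) = 1.41579
T_e = (F − 1)·T₀ = (1.41579 − 1) × 290 = 121 K

121 K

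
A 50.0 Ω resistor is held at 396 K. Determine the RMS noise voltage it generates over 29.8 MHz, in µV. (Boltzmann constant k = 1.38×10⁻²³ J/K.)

V_n = √(4kTRB)
4kTRB = 4 × 1.38×10⁻²³ × 396 × 5.00×10¹ × 2.98×10⁷ = 3.26×10⁻¹¹ V²
V_n = √(3.26×10⁻¹¹) = 5.71×10⁻⁶ V = 5.71 µV

5.71 µV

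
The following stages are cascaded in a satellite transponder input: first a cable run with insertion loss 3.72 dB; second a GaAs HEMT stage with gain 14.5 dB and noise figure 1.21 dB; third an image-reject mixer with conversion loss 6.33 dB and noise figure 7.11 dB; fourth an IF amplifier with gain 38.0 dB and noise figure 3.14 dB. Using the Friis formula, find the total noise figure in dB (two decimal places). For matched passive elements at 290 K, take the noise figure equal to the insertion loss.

Convert to linear (a loss of L dB is a gain of −L dB): F_i = 10^(NF_i/10), G_i = 10^(G_i,dB/10)
  Stage 1: F_1 = 10^(3.72/10) = 2.355, G_1 = 10^(−3.72/10) = 0.4246
  Stage 2: F_2 = 10^(1.21/10) = 1.321, G_2 = 10^(14.5/10) = 28.18
  Stage 3: F_3 = 10^(7.11/10) = 5.140, G_3 = 10^(−6.33/10) = 0.2328
  Stage 4: F_4 = 10^(3.14/10) = 2.061, G_4 = 10^(38.0/10) = 6310
Friis cascade:
  F = 2.355 + (1.321 − 1)/0.4246 + (5.140 − 1)/11.97 + (2.061 − 1)/2.786 = 3.838
NF = 10 log₁₀(3.838) = 5.84 dB

5.84 dB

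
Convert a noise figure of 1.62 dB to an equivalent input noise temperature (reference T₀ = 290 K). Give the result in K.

F = 10^(1.62/10) = 1.45211
T_e = (F − 1)·T₀ = (1.45211 − 1) × 290 = 131 K

131 K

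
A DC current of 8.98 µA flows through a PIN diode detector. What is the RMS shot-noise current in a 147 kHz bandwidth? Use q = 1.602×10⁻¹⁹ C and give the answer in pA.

I_n = √(2qI·B)
2qI·B = 2 × 1.602×10⁻¹⁹ × 8.98×10⁻⁶ × 1.47×10⁵ = 4.23×10⁻¹⁹ A²
I_n = √(4.23×10⁻¹⁹) = 6.50×10⁻¹⁰ A = 650 pA

650 pA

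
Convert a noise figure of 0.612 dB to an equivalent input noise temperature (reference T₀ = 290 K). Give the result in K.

F = 10^(0.612/10) = 1.15133
T_e = (F − 1)·T₀ = (1.15133 − 1) × 290 = 43.9 K

43.9 K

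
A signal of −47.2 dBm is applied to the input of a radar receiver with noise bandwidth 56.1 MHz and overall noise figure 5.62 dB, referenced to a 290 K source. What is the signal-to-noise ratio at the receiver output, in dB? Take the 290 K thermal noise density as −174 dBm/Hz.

43.7 dB

Noise floor: N = −174 + 10 log₁₀(B) + NF
10 log₁₀(5.61×10⁷) = 77.49 dB
N = −174 + 77.49 + 5.62 = −90.89 dBm
SNR = P_sig − N = −47.2 − (−90.89) = 43.69 dB → 43.7 dB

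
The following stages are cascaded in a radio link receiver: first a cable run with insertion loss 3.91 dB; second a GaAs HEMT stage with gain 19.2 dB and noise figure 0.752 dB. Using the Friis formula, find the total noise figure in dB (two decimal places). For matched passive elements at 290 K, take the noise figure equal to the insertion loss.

Convert to linear (a loss of L dB is a gain of −L dB): F_i = 10^(NF_i/10), G_i = 10^(G_i,dB/10)
  Stage 1: F_1 = 10^(3.91/10) = 2.460, G_1 = 10^(−3.91/10) = 0.4064
  Stage 2: F_2 = 10^(0.752/10) = 1.189, G_2 = 10^(19.2/10) = 83.18
Friis cascade:
  F = 2.460 + (1.189 − 1)/0.4064 = 2.925
NF = 10 log₁₀(2.925) = 4.66 dB

4.66 dB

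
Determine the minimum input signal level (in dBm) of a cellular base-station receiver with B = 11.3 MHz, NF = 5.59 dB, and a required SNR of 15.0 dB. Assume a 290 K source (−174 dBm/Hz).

Sensitivity = −174 + 10 log₁₀(B) + NF + SNR_min
= −174 + 70.53 + 5.59 + 15.0
= −82.88 dBm → −82.9 dBm

−82.9 dBm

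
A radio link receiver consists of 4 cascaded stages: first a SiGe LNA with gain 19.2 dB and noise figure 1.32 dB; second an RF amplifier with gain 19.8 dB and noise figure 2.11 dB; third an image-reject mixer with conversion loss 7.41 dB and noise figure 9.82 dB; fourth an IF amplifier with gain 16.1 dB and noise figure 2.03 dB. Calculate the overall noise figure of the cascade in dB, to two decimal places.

1.35 dB

Convert to linear (a loss of L dB is a gain of −L dB): F_i = 10^(NF_i/10), G_i = 10^(G_i,dB/10)
  Stage 1: F_1 = 10^(1.32/10) = 1.355, G_1 = 10^(19.2/10) = 83.18
  Stage 2: F_2 = 10^(2.11/10) = 1.626, G_2 = 10^(19.8/10) = 95.50
  Stage 3: F_3 = 10^(9.82/10) = 9.594, G_3 = 10^(−7.41/10) = 0.1816
  Stage 4: F_4 = 10^(2.03/10) = 1.596, G_4 = 10^(16.1/10) = 40.74
Friis cascade:
  F = 1.355 + (1.626 − 1)/83.18 + (9.594 − 1)/7943 + (1.596 − 1)/1442 = 1.364
NF = 10 log₁₀(1.364) = 1.35 dB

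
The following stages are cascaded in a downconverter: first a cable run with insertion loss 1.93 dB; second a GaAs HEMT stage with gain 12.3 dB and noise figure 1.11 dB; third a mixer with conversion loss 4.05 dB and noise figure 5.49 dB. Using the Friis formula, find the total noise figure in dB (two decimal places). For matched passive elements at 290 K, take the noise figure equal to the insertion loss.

3.52 dB

Convert to linear (a loss of L dB is a gain of −L dB): F_i = 10^(NF_i/10), G_i = 10^(G_i,dB/10)
  Stage 1: F_1 = 10^(1.93/10) = 1.560, G_1 = 10^(−1.93/10) = 0.6412
  Stage 2: F_2 = 10^(1.11/10) = 1.291, G_2 = 10^(12.3/10) = 16.98
  Stage 3: F_3 = 10^(5.49/10) = 3.540, G_3 = 10^(−4.05/10) = 0.3936
Friis cascade:
  F = 1.560 + (1.291 − 1)/0.6412 + (3.540 − 1)/10.89 = 2.247
NF = 10 log₁₀(2.247) = 3.52 dB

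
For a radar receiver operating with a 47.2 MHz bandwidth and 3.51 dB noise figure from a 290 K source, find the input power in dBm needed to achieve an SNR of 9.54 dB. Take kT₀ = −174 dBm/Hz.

−84.2 dBm

Sensitivity = −174 + 10 log₁₀(B) + NF + SNR_min
= −174 + 76.74 + 3.51 + 9.54
= −84.21 dBm → −84.2 dBm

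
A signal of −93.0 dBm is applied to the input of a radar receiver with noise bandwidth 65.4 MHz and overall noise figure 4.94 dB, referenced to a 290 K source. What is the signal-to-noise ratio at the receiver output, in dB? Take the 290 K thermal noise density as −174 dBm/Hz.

Noise floor: N = −174 + 10 log₁₀(B) + NF
10 log₁₀(6.54×10⁷) = 78.16 dB
N = −174 + 78.16 + 4.94 = −90.90 dBm
SNR = P_sig − N = −93.0 − (−90.90) = −2.10 dB → −2.1 dB

−2.1 dB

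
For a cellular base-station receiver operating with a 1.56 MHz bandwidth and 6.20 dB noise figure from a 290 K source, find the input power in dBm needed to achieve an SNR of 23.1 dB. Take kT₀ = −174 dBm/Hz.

Sensitivity = −174 + 10 log₁₀(B) + NF + SNR_min
= −174 + 61.93 + 6.20 + 23.1
= −82.77 dBm → −82.8 dBm

−82.8 dBm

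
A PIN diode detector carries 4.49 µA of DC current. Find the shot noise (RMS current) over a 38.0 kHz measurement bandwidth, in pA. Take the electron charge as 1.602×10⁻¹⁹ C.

I_n = √(2qI·B)
2qI·B = 2 × 1.602×10⁻¹⁹ × 4.49×10⁻⁶ × 3.80×10⁴ = 5.47×10⁻²⁰ A²
I_n = √(5.47×10⁻²⁰) = 2.34×10⁻¹⁰ A = 234 pA

234 pA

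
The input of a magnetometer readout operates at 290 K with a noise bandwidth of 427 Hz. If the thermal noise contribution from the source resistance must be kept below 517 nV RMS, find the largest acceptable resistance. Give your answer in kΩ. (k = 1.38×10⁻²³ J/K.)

39.1 kΩ

Johnson–Nyquist: V_n = √(4kTRB) ⇒ R = V_n² / (4kTB)
4kTB = 4 × 1.38×10⁻²³ × 290 × 4.27×10² = 6.84×10⁻¹⁸
R = (5.17×10⁻⁷)² / 6.84×10⁻¹⁸ = 3.91×10⁴ Ω = 39.1 kΩ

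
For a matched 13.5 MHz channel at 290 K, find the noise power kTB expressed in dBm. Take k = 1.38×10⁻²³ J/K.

P_n = kTB = 1.38×10⁻²³ × 290 × 1.35×10⁷ = 5.40×10⁻¹⁴ W
In dBm: 10 log₁₀(5.40×10⁻¹⁴ / 10⁻³) = −102.7 dBm

−102.7 dBm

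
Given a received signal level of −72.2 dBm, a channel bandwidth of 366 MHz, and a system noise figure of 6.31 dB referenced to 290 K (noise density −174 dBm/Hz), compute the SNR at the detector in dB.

Noise floor: N = −174 + 10 log₁₀(B) + NF
10 log₁₀(3.66×10⁸) = 85.63 dB
N = −174 + 85.63 + 6.31 = −82.06 dBm
SNR = P_sig − N = −72.2 − (−82.06) = 9.86 dB → 9.9 dB

9.9 dB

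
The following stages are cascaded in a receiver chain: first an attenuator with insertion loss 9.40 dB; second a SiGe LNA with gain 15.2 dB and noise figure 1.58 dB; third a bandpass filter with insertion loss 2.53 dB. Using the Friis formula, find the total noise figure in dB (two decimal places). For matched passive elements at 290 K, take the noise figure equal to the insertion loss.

Convert to linear (a loss of L dB is a gain of −L dB): F_i = 10^(NF_i/10), G_i = 10^(G_i,dB/10)
  Stage 1: F_1 = 10^(9.40/10) = 8.710, G_1 = 10^(−9.40/10) = 0.1148
  Stage 2: F_2 = 10^(1.58/10) = 1.439, G_2 = 10^(15.2/10) = 33.11
  Stage 3: F_3 = 10^(2.53/10) = 1.791, G_3 = 10^(−2.53/10) = 0.5585
Friis cascade:
  F = 8.710 + (1.439 − 1)/0.1148 + (1.791 − 1)/3.802 = 12.74
NF = 10 log₁₀(12.74) = 11.05 dB

11.05 dB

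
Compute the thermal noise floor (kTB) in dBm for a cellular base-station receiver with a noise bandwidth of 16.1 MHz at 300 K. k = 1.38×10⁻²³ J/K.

P_n = kTB = 1.38×10⁻²³ × 300 × 1.61×10⁷ = 6.67×10⁻¹⁴ W
In dBm: 10 log₁₀(6.67×10⁻¹⁴ / 10⁻³) = −101.8 dBm

−101.8 dBm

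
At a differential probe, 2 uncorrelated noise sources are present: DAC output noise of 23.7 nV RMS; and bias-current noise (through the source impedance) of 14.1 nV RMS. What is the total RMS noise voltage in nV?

27.6 nV

Uncorrelated sources add in power (mean-square): V_tot = √(ΣV_i²)
V_tot = √[(2.37×10⁻⁸)² + (1.41×10⁻⁸)²] = 2.76×10⁻⁸ V = 27.6 nV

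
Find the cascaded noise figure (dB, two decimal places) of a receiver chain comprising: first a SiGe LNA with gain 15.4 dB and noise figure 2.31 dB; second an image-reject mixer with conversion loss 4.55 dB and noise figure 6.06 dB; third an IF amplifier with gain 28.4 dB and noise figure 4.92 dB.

2.93 dB

Convert to linear (a loss of L dB is a gain of −L dB): F_i = 10^(NF_i/10), G_i = 10^(G_i,dB/10)
  Stage 1: F_1 = 10^(2.31/10) = 1.702, G_1 = 10^(15.4/10) = 34.67
  Stage 2: F_2 = 10^(6.06/10) = 4.036, G_2 = 10^(−4.55/10) = 0.3508
  Stage 3: F_3 = 10^(4.92/10) = 3.105, G_3 = 10^(28.4/10) = 691.8
Friis cascade:
  F = 1.702 + (4.036 − 1)/34.67 + (3.105 − 1)/12.16 = 1.963
NF = 10 log₁₀(1.963) = 2.93 dB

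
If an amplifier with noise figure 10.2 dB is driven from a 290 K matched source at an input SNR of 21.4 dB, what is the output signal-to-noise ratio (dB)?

By definition F = SNR_in/SNR_out, so in dB: SNR_out = SNR_in − NF
SNR_out = 21.4 − 10.2 = 11.2 dB

11.2 dB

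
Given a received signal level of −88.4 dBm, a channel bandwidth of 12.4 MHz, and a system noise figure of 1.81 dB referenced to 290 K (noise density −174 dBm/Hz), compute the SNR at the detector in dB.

12.9 dB

Noise floor: N = −174 + 10 log₁₀(B) + NF
10 log₁₀(1.24×10⁷) = 70.93 dB
N = −174 + 70.93 + 1.81 = −101.26 dBm
SNR = P_sig − N = −88.4 − (−101.26) = 12.86 dB → 12.9 dB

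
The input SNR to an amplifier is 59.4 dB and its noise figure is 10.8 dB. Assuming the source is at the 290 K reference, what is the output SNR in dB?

48.6 dB

By definition F = SNR_in/SNR_out, so in dB: SNR_out = SNR_in − NF
SNR_out = 59.4 − 10.8 = 48.6 dB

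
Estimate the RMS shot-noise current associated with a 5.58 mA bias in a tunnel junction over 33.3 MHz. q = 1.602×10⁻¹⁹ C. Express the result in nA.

244 nA

I_n = √(2qI·B)
2qI·B = 2 × 1.602×10⁻¹⁹ × 5.58×10⁻³ × 3.33×10⁷ = 5.95×10⁻¹⁴ A²
I_n = √(5.95×10⁻¹⁴) = 2.44×10⁻⁷ A = 244 nA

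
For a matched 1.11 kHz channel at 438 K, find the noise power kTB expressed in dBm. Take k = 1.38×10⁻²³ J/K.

−141.7 dBm

P_n = kTB = 1.38×10⁻²³ × 438 × 1.11×10³ = 6.71×10⁻¹⁸ W
In dBm: 10 log₁₀(6.71×10⁻¹⁸ / 10⁻³) = −141.7 dBm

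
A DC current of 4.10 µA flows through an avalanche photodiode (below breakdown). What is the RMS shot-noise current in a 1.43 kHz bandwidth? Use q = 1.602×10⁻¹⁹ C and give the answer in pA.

I_n = √(2qI·B)
2qI·B = 2 × 1.602×10⁻¹⁹ × 4.10×10⁻⁶ × 1.43×10³ = 1.88×10⁻²¹ A²
I_n = √(1.88×10⁻²¹) = 4.33×10⁻¹¹ A = 43.3 pA

43.3 pA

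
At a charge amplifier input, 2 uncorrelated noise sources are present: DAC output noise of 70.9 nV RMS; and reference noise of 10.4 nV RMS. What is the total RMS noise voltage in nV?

Uncorrelated sources add in power (mean-square): V_tot = √(ΣV_i²)
V_tot = √[(7.09×10⁻⁸)² + (1.04×10⁻⁸)²] = 7.17×10⁻⁸ V = 71.7 nV

71.7 nV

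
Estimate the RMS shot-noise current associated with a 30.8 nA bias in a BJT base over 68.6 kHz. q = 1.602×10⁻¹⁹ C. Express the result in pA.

I_n = √(2qI·B)
2qI·B = 2 × 1.602×10⁻¹⁹ × 3.08×10⁻⁸ × 6.86×10⁴ = 6.77×10⁻²² A²
I_n = √(6.77×10⁻²²) = 2.60×10⁻¹¹ A = 26.0 pA

26.0 pA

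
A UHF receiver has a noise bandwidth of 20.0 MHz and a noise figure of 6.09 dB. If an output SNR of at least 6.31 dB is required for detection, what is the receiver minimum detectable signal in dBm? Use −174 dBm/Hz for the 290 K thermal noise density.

Sensitivity = −174 + 10 log₁₀(B) + NF + SNR_min
= −174 + 73.01 + 6.09 + 6.31
= −88.59 dBm → −88.6 dBm

−88.6 dBm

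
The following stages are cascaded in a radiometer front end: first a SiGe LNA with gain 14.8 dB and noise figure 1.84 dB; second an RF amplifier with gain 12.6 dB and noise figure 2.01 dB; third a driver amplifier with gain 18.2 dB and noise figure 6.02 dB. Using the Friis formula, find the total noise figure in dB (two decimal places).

Convert to linear (a loss of L dB is a gain of −L dB): F_i = 10^(NF_i/10), G_i = 10^(G_i,dB/10)
  Stage 1: F_1 = 10^(1.84/10) = 1.528, G_1 = 10^(14.8/10) = 30.20
  Stage 2: F_2 = 10^(2.01/10) = 1.589, G_2 = 10^(12.6/10) = 18.20
  Stage 3: F_3 = 10^(6.02/10) = 3.999, G_3 = 10^(18.2/10) = 66.07
Friis cascade:
  F = 1.528 + (1.589 − 1)/30.20 + (3.999 − 1)/549.5 = 1.553
NF = 10 log₁₀(1.553) = 1.91 dB

1.91 dB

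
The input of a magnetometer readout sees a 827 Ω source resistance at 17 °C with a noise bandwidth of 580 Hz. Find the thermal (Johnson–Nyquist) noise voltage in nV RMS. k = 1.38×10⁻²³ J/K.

T = 17 °C + 273.15 = 290.15 K
V_n = √(4kTRB)
4kTRB = 4 × 1.38×10⁻²³ × 290.15 × 8.27×10² × 5.80×10² = 7.68×10⁻¹⁵ V²
V_n = √(7.68×10⁻¹⁵) = 8.76×10⁻⁸ V = 87.6 nV

87.6 nV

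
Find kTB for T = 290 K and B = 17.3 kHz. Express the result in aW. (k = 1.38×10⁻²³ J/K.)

69.2 aW

P_n = kTB = 1.38×10⁻²³ × 290 × 1.73×10⁴ = 6.92×10⁻¹⁷ W = 69.2 aW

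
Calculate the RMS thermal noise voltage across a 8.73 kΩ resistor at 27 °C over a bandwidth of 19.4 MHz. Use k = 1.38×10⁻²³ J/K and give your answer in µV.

T = 27 °C + 273.15 = 300.15 K
V_n = √(4kTRB)
4kTRB = 4 × 1.38×10⁻²³ × 300.15 × 8.73×10³ × 1.94×10⁷ = 2.81×10⁻⁹ V²
V_n = √(2.81×10⁻⁹) = 5.30×10⁻⁵ V = 53.0 µV

53.0 µV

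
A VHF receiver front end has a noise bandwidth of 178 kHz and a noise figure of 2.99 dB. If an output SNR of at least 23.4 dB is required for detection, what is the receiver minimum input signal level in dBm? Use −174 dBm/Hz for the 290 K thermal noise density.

Sensitivity = −174 + 10 log₁₀(B) + NF + SNR_min
= −174 + 52.5 + 2.99 + 23.4
= −95.11 dBm → −95.1 dBm

−95.1 dBm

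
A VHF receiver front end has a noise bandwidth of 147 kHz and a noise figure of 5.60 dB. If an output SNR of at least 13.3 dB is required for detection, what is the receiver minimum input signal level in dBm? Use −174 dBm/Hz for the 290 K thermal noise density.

Sensitivity = −174 + 10 log₁₀(B) + NF + SNR_min
= −174 + 51.67 + 5.60 + 13.3
= −103.43 dBm → −103.4 dBm

−103.4 dBm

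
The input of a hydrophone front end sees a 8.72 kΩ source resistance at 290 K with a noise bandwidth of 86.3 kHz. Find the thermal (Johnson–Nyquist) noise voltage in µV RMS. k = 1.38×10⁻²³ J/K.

V_n = √(4kTRB)
4kTRB = 4 × 1.38×10⁻²³ × 290 × 8.72×10³ × 8.63×10⁴ = 1.20×10⁻¹¹ V²
V_n = √(1.20×10⁻¹¹) = 3.47×10⁻⁶ V = 3.47 µV

3.47 µV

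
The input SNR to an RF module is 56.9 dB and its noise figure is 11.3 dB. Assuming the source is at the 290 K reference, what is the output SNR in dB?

By definition F = SNR_in/SNR_out, so in dB: SNR_out = SNR_in − NF
SNR_out = 56.9 − 11.3 = 45.6 dB

45.6 dB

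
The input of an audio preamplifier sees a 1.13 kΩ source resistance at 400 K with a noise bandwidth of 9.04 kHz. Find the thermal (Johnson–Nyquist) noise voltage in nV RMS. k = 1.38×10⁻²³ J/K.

V_n = √(4kTRB)
4kTRB = 4 × 1.38×10⁻²³ × 400 × 1.13×10³ × 9.04×10³ = 2.26×10⁻¹³ V²
V_n = √(2.26×10⁻¹³) = 4.75×10⁻⁷ V = 475 nV

475 nV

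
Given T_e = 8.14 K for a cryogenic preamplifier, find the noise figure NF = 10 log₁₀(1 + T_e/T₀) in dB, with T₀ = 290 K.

F = 1 + T_e/T₀ = 1 + 8.14/290 = 1.02807
NF = 10 log₁₀(1.02807) = 0.120 dB

0.120 dB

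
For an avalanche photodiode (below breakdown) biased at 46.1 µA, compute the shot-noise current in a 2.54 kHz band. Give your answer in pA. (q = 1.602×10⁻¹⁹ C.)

I_n = √(2qI·B)
2qI·B = 2 × 1.602×10⁻¹⁹ × 4.61×10⁻⁵ × 2.54×10³ = 3.75×10⁻²⁰ A²
I_n = √(3.75×10⁻²⁰) = 1.94×10⁻¹⁰ A = 194 pA

194 pA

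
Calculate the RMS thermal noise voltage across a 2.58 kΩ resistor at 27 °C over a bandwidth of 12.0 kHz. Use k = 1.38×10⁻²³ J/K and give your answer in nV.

716 nV

T = 27 °C + 273.15 = 300.15 K
V_n = √(4kTRB)
4kTRB = 4 × 1.38×10⁻²³ × 300.15 × 2.58×10³ × 1.20×10⁴ = 5.13×10⁻¹³ V²
V_n = √(5.13×10⁻¹³) = 7.16×10⁻⁷ V = 716 nV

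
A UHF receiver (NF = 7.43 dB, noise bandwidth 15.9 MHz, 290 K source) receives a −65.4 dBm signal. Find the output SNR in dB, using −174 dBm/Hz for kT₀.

Noise floor: N = −174 + 10 log₁₀(B) + NF
10 log₁₀(1.59×10⁷) = 72.01 dB
N = −174 + 72.01 + 7.43 = −94.56 dBm
SNR = P_sig − N = −65.4 − (−94.56) = 29.16 dB → 29.2 dB

29.2 dB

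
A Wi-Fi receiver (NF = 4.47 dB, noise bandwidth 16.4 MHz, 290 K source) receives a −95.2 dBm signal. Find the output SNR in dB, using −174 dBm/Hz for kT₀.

2.2 dB

Noise floor: N = −174 + 10 log₁₀(B) + NF
10 log₁₀(1.64×10⁷) = 72.15 dB
N = −174 + 72.15 + 4.47 = −97.38 dBm
SNR = P_sig − N = −95.2 − (−97.38) = 2.18 dB → 2.2 dB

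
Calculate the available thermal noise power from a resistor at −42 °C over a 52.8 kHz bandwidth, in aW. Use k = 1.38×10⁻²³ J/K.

168 aW

T = −42 °C + 273.15 = 231.15 K
P_n = kTB = 1.38×10⁻²³ × 231.15 × 5.28×10⁴ = 1.68×10⁻¹⁶ W = 168 aW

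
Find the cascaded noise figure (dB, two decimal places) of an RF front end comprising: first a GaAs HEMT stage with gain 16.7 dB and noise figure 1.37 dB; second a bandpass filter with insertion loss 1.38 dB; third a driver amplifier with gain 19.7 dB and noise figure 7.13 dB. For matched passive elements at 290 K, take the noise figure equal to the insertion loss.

Convert to linear (a loss of L dB is a gain of −L dB): F_i = 10^(NF_i/10), G_i = 10^(G_i,dB/10)
  Stage 1: F_1 = 10^(1.37/10) = 1.371, G_1 = 10^(16.7/10) = 46.77
  Stage 2: F_2 = 10^(1.38/10) = 1.374, G_2 = 10^(−1.38/10) = 0.7278
  Stage 3: F_3 = 10^(7.13/10) = 5.164, G_3 = 10^(19.7/10) = 93.33
Friis cascade:
  F = 1.371 + (1.374 − 1)/46.77 + (5.164 − 1)/34.04 = 1.501
NF = 10 log₁₀(1.501) = 1.76 dB

1.76 dB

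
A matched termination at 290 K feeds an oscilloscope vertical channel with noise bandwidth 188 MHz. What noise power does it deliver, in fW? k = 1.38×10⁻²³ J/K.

752 fW

P_n = kTB = 1.38×10⁻²³ × 290 × 1.88×10⁸ = 7.52×10⁻¹³ W = 752 fW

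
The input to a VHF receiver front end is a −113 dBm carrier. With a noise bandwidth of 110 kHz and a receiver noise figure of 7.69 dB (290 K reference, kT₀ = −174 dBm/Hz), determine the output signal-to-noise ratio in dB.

Noise floor: N = −174 + 10 log₁₀(B) + NF
10 log₁₀(1.10×10⁵) = 50.41 dB
N = −174 + 50.41 + 7.69 = −115.90 dBm
SNR = P_sig − N = −113 − (−115.90) = 2.90 dB → 2.9 dB

2.9 dB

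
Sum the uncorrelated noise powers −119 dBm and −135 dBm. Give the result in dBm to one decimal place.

−118.9 dBm

Convert to linear, add, convert back:
P₁ = 1.26×10⁻¹⁵ W, P₂ = 3.16×10⁻¹⁷ W
P_tot = 1.29×10⁻¹⁵ W → 10 log₁₀(P_tot / 10⁻³) = −118.9 dBm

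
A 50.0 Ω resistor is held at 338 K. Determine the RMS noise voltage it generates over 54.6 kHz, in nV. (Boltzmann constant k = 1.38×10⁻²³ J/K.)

V_n = √(4kTRB)
4kTRB = 4 × 1.38×10⁻²³ × 338 × 5.00×10¹ × 5.46×10⁴ = 5.09×10⁻¹⁴ V²
V_n = √(5.09×10⁻¹⁴) = 2.26×10⁻⁷ V = 226 nV

226 nV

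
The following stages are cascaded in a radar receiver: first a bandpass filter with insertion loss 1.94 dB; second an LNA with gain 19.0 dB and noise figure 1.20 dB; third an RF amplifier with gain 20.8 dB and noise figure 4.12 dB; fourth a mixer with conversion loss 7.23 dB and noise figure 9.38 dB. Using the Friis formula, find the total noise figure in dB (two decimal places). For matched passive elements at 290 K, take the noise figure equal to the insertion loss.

3.21 dB

Convert to linear (a loss of L dB is a gain of −L dB): F_i = 10^(NF_i/10), G_i = 10^(G_i,dB/10)
  Stage 1: F_1 = 10^(1.94/10) = 1.563, G_1 = 10^(−1.94/10) = 0.6397
  Stage 2: F_2 = 10^(1.20/10) = 1.318, G_2 = 10^(19.0/10) = 79.43
  Stage 3: F_3 = 10^(4.12/10) = 2.582, G_3 = 10^(20.8/10) = 120.2
  Stage 4: F_4 = 10^(9.38/10) = 8.670, G_4 = 10^(−7.23/10) = 0.1892
Friis cascade:
  F = 1.563 + (1.318 − 1)/0.6397 + (2.582 − 1)/50.82 + (8.670 − 1)/6109 = 2.093
NF = 10 log₁₀(2.093) = 3.21 dB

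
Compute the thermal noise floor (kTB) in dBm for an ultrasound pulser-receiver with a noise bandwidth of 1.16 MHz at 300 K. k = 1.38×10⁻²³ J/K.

−113.2 dBm

P_n = kTB = 1.38×10⁻²³ × 300 × 1.16×10⁶ = 4.80×10⁻¹⁵ W
In dBm: 10 log₁₀(4.80×10⁻¹⁵ / 10⁻³) = −113.2 dBm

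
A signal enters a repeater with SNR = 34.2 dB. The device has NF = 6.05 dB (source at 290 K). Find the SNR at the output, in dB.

By definition F = SNR_in/SNR_out, so in dB: SNR_out = SNR_in − NF
SNR_out = 34.2 − 6.05 = 28.15 dB

28.15 dB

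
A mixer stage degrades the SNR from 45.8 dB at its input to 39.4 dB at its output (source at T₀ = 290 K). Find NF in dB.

6.4 dB

NF (dB) = SNR_in(dB) − SNR_out(dB) when the source is at T₀
NF = 45.8 − 39.4 = 6.4 dB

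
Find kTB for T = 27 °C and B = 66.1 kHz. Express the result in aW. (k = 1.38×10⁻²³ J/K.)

T = 27 °C + 273.15 = 300.15 K
P_n = kTB = 1.38×10⁻²³ × 300.15 × 6.61×10⁴ = 2.74×10⁻¹⁶ W = 274 aW

274 aW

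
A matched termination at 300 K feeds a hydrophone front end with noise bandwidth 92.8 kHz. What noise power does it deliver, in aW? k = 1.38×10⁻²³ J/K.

P_n = kTB = 1.38×10⁻²³ × 300 × 9.28×10⁴ = 3.84×10⁻¹⁶ W = 384 aW

384 aW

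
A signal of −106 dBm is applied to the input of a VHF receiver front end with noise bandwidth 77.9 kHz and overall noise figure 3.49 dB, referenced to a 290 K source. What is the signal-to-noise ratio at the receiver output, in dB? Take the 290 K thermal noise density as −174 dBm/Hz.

Noise floor: N = −174 + 10 log₁₀(B) + NF
10 log₁₀(7.79×10⁴) = 48.92 dB
N = −174 + 48.92 + 3.49 = −121.59 dBm
SNR = P_sig − N = −106 − (−121.59) = 15.59 dB → 15.6 dB

15.6 dB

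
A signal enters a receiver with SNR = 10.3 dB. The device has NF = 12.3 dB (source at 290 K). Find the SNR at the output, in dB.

−2.0 dB

By definition F = SNR_in/SNR_out, so in dB: SNR_out = SNR_in − NF
SNR_out = 10.3 − 12.3 = −2.0 dB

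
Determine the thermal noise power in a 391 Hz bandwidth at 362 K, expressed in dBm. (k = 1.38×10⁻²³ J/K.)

−147.1 dBm

P_n = kTB = 1.38×10⁻²³ × 362 × 3.91×10² = 1.95×10⁻¹⁸ W
In dBm: 10 log₁₀(1.95×10⁻¹⁸ / 10⁻³) = −147.1 dBm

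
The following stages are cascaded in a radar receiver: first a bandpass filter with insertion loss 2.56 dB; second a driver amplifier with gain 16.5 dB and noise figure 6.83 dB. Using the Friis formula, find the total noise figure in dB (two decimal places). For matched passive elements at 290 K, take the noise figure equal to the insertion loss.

9.39 dB

Convert to linear (a loss of L dB is a gain of −L dB): F_i = 10^(NF_i/10), G_i = 10^(G_i,dB/10)
  Stage 1: F_1 = 10^(2.56/10) = 1.803, G_1 = 10^(−2.56/10) = 0.5546
  Stage 2: F_2 = 10^(6.83/10) = 4.819, G_2 = 10^(16.5/10) = 44.67
Friis cascade:
  F = 1.803 + (4.819 − 1)/0.5546 = 8.690
NF = 10 log₁₀(8.690) = 9.39 dB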